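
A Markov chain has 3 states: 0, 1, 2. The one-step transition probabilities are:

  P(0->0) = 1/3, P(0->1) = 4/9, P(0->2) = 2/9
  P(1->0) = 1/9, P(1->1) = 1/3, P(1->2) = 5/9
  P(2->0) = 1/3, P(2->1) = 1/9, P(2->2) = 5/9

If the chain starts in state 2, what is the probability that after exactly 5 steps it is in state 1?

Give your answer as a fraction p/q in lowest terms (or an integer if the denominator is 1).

Computing P^5 by repeated multiplication:
P^1 =
  0: [1/3, 4/9, 2/9]
  1: [1/9, 1/3, 5/9]
  2: [1/3, 1/9, 5/9]
P^2 =
  0: [19/81, 26/81, 4/9]
  1: [7/27, 2/9, 14/27]
  2: [25/81, 20/81, 4/9]
P^3 =
  0: [191/729, 190/729, 116/243]
  1: [23/81, 20/81, 38/81]
  2: [203/729, 196/729, 110/243]
P^4 =
  0: [1807/6561, 1682/6561, 1024/2187]
  1: [203/729, 190/729, 112/243]
  2: [1795/6561, 1730/6561, 1012/2187]
P^5 =
  0: [16319/59049, 15346/59049, 9128/19683]
  1: [1807/6561, 1718/6561, 1012/2187]
  2: [16223/59049, 15406/59049, 9140/19683]

(P^5)[2 -> 1] = 15406/59049

Answer: 15406/59049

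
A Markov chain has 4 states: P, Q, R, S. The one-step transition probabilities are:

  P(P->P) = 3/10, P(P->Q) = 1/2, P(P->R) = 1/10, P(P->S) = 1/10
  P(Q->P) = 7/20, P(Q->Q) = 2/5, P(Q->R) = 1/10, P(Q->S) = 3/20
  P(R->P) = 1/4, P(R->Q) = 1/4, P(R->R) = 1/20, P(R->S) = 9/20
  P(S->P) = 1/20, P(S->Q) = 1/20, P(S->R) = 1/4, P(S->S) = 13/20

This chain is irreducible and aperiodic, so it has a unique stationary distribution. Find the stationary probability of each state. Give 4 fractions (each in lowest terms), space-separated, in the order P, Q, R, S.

Answer: 209/975 88/325 48/325 358/975

Derivation:
The stationary distribution satisfies pi = pi * P, i.e.:
  pi_P = 3/10*pi_P + 7/20*pi_Q + 1/4*pi_R + 1/20*pi_S
  pi_Q = 1/2*pi_P + 2/5*pi_Q + 1/4*pi_R + 1/20*pi_S
  pi_R = 1/10*pi_P + 1/10*pi_Q + 1/20*pi_R + 1/4*pi_S
  pi_S = 1/10*pi_P + 3/20*pi_Q + 9/20*pi_R + 13/20*pi_S
with normalization: pi_P + pi_Q + pi_R + pi_S = 1.

Using the first 3 balance equations plus normalization, the linear system A*pi = b is:
  [-7/10, 7/20, 1/4, 1/20] . pi = 0
  [1/2, -3/5, 1/4, 1/20] . pi = 0
  [1/10, 1/10, -19/20, 1/4] . pi = 0
  [1, 1, 1, 1] . pi = 1

Solving yields:
  pi_P = 209/975
  pi_Q = 88/325
  pi_R = 48/325
  pi_S = 358/975

Verification (pi * P):
  209/975*3/10 + 88/325*7/20 + 48/325*1/4 + 358/975*1/20 = 209/975 = pi_P  (ok)
  209/975*1/2 + 88/325*2/5 + 48/325*1/4 + 358/975*1/20 = 88/325 = pi_Q  (ok)
  209/975*1/10 + 88/325*1/10 + 48/325*1/20 + 358/975*1/4 = 48/325 = pi_R  (ok)
  209/975*1/10 + 88/325*3/20 + 48/325*9/20 + 358/975*13/20 = 358/975 = pi_S  (ok)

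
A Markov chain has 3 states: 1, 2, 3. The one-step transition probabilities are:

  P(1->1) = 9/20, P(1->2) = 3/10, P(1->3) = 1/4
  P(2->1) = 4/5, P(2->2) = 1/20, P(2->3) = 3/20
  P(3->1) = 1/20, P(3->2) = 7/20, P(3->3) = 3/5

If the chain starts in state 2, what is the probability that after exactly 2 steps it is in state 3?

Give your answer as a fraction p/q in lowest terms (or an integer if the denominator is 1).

Answer: 119/400

Derivation:
Computing P^2 by repeated multiplication:
P^1 =
  1: [9/20, 3/10, 1/4]
  2: [4/5, 1/20, 3/20]
  3: [1/20, 7/20, 3/5]
P^2 =
  1: [91/200, 19/80, 123/400]
  2: [163/400, 59/200, 119/400]
  3: [133/400, 97/400, 17/40]

(P^2)[2 -> 3] = 119/400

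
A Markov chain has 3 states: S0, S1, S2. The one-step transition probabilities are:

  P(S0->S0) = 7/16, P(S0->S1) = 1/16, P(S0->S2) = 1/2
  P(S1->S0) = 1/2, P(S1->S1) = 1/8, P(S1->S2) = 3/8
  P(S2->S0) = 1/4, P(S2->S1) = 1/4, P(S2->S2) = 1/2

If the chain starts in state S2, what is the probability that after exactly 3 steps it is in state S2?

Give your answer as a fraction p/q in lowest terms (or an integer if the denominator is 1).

Computing P^3 by repeated multiplication:
P^1 =
  S0: [7/16, 1/16, 1/2]
  S1: [1/2, 1/8, 3/8]
  S2: [1/4, 1/4, 1/2]
P^2 =
  S0: [89/256, 41/256, 63/128]
  S1: [3/8, 9/64, 31/64]
  S2: [23/64, 11/64, 15/32]
P^3 =
  S0: [1455/4096, 675/4096, 983/2048]
  S1: [91/256, 83/512, 247/512]
  S2: [369/1024, 165/1024, 245/512]

(P^3)[S2 -> S2] = 245/512

Answer: 245/512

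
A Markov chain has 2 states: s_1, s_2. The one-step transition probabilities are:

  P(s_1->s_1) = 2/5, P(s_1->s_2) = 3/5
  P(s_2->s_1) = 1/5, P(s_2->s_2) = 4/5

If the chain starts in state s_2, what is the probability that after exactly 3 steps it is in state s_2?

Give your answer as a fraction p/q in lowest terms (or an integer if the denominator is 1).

Computing P^3 by repeated multiplication:
P^1 =
  s_1: [2/5, 3/5]
  s_2: [1/5, 4/5]
P^2 =
  s_1: [7/25, 18/25]
  s_2: [6/25, 19/25]
P^3 =
  s_1: [32/125, 93/125]
  s_2: [31/125, 94/125]

(P^3)[s_2 -> s_2] = 94/125

Answer: 94/125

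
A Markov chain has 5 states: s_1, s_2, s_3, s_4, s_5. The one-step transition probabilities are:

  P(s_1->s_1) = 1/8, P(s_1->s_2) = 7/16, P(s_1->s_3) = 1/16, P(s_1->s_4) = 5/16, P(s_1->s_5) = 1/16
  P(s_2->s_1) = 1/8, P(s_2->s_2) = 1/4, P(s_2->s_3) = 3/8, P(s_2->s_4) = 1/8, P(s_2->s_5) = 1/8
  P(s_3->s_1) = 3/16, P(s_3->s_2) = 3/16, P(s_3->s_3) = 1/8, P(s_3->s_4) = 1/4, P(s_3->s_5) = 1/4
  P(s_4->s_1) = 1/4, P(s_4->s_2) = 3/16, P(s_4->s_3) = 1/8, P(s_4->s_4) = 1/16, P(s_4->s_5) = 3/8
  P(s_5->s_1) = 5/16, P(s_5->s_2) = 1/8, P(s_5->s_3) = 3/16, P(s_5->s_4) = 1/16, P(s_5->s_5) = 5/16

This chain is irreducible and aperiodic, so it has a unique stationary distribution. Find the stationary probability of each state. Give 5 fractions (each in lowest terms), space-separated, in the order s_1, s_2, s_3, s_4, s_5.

Answer: 629/3185 2276/9555 355/1911 1544/9555 691/3185

Derivation:
The stationary distribution satisfies pi = pi * P, i.e.:
  pi_s_1 = 1/8*pi_s_1 + 1/8*pi_s_2 + 3/16*pi_s_3 + 1/4*pi_s_4 + 5/16*pi_s_5
  pi_s_2 = 7/16*pi_s_1 + 1/4*pi_s_2 + 3/16*pi_s_3 + 3/16*pi_s_4 + 1/8*pi_s_5
  pi_s_3 = 1/16*pi_s_1 + 3/8*pi_s_2 + 1/8*pi_s_3 + 1/8*pi_s_4 + 3/16*pi_s_5
  pi_s_4 = 5/16*pi_s_1 + 1/8*pi_s_2 + 1/4*pi_s_3 + 1/16*pi_s_4 + 1/16*pi_s_5
  pi_s_5 = 1/16*pi_s_1 + 1/8*pi_s_2 + 1/4*pi_s_3 + 3/8*pi_s_4 + 5/16*pi_s_5
with normalization: pi_s_1 + pi_s_2 + pi_s_3 + pi_s_4 + pi_s_5 = 1.

Using the first 4 balance equations plus normalization, the linear system A*pi = b is:
  [-7/8, 1/8, 3/16, 1/4, 5/16] . pi = 0
  [7/16, -3/4, 3/16, 3/16, 1/8] . pi = 0
  [1/16, 3/8, -7/8, 1/8, 3/16] . pi = 0
  [5/16, 1/8, 1/4, -15/16, 1/16] . pi = 0
  [1, 1, 1, 1, 1] . pi = 1

Solving yields:
  pi_s_1 = 629/3185
  pi_s_2 = 2276/9555
  pi_s_3 = 355/1911
  pi_s_4 = 1544/9555
  pi_s_5 = 691/3185

Verification (pi * P):
  629/3185*1/8 + 2276/9555*1/8 + 355/1911*3/16 + 1544/9555*1/4 + 691/3185*5/16 = 629/3185 = pi_s_1  (ok)
  629/3185*7/16 + 2276/9555*1/4 + 355/1911*3/16 + 1544/9555*3/16 + 691/3185*1/8 = 2276/9555 = pi_s_2  (ok)
  629/3185*1/16 + 2276/9555*3/8 + 355/1911*1/8 + 1544/9555*1/8 + 691/3185*3/16 = 355/1911 = pi_s_3  (ok)
  629/3185*5/16 + 2276/9555*1/8 + 355/1911*1/4 + 1544/9555*1/16 + 691/3185*1/16 = 1544/9555 = pi_s_4  (ok)
  629/3185*1/16 + 2276/9555*1/8 + 355/1911*1/4 + 1544/9555*3/8 + 691/3185*5/16 = 691/3185 = pi_s_5  (ok)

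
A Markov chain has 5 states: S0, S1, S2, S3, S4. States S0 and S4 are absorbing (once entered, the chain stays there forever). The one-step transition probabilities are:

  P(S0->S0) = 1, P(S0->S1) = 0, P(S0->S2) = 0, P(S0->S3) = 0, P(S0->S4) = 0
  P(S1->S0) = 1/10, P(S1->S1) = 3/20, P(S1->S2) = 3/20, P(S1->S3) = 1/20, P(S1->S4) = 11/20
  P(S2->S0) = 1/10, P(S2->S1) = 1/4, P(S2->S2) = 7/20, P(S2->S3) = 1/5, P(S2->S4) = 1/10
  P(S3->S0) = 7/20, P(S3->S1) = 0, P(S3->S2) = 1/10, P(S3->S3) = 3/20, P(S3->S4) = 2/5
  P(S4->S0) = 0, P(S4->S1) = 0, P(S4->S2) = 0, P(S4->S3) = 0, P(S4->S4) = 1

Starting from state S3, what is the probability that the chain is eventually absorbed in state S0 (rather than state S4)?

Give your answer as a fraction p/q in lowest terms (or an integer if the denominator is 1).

Answer: 765/1678

Derivation:
Let a_i = P(absorbed in S0 | start in state i).
Boundary conditions: a_S0 = 1, a_S4 = 0.
For each transient state i, a_i = sum_j P(i->j) * a_j:
  a_S1 = 1/10*a_S0 + 3/20*a_S1 + 3/20*a_S2 + 1/20*a_S3 + 11/20*a_S4
  a_S2 = 1/10*a_S0 + 1/4*a_S1 + 7/20*a_S2 + 1/5*a_S3 + 1/10*a_S4
  a_S3 = 7/20*a_S0 + 0*a_S1 + 1/10*a_S2 + 3/20*a_S3 + 2/5*a_S4

Substituting a_S0 = 1 and a_S4 = 0, rearrange to (I - Q) a = r where r[i] = P(i -> S0):
  [17/20, -3/20, -1/20] . (a_S1, a_S2, a_S3) = 1/10
  [-1/4, 13/20, -1/5] . (a_S1, a_S2, a_S3) = 1/10
  [0, -1/10, 17/20] . (a_S1, a_S2, a_S3) = 7/20

Solving yields:
  a_S1 = 707/3356
  a_S2 = 1259/3356
  a_S3 = 765/1678

Starting state is S3, so the absorption probability is a_S3 = 765/1678.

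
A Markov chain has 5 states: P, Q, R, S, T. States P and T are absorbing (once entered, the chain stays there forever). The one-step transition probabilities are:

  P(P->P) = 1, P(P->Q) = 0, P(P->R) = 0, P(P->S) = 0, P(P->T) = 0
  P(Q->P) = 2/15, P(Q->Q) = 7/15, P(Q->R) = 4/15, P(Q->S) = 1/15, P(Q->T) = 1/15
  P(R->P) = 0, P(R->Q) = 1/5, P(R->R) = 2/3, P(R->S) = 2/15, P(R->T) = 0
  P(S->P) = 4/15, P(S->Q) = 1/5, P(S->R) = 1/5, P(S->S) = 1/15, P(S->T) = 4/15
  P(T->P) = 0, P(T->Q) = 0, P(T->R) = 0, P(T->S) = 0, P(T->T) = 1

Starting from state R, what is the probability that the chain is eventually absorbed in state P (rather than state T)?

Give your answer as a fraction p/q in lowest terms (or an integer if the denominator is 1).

Answer: 43/74

Derivation:
Let a_i = P(absorbed in P | start in state i).
Boundary conditions: a_P = 1, a_T = 0.
For each transient state i, a_i = sum_j P(i->j) * a_j:
  a_Q = 2/15*a_P + 7/15*a_Q + 4/15*a_R + 1/15*a_S + 1/15*a_T
  a_R = 0*a_P + 1/5*a_Q + 2/3*a_R + 2/15*a_S + 0*a_T
  a_S = 4/15*a_P + 1/5*a_Q + 1/5*a_R + 1/15*a_S + 4/15*a_T

Substituting a_P = 1 and a_T = 0, rearrange to (I - Q) a = r where r[i] = P(i -> P):
  [8/15, -4/15, -1/15] . (a_Q, a_R, a_S) = 2/15
  [-1/5, 1/3, -2/15] . (a_Q, a_R, a_S) = 0
  [-1/5, -1/5, 14/15] . (a_Q, a_R, a_S) = 4/15

Solving yields:
  a_Q = 45/74
  a_R = 43/74
  a_S = 20/37

Starting state is R, so the absorption probability is a_R = 43/74.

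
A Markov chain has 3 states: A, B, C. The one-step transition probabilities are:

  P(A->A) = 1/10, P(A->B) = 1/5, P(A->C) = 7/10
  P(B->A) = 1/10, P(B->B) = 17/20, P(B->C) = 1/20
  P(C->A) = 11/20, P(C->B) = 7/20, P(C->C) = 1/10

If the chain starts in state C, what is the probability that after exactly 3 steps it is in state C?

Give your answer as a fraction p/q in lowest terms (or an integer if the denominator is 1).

Answer: 1319/8000

Derivation:
Computing P^3 by repeated multiplication:
P^1 =
  A: [1/10, 1/5, 7/10]
  B: [1/10, 17/20, 1/20]
  C: [11/20, 7/20, 1/10]
P^2 =
  A: [83/200, 87/200, 3/20]
  B: [49/400, 19/25, 47/400]
  C: [29/200, 177/400, 33/80]
P^3 =
  A: [67/400, 2021/4000, 1309/4000]
  B: [1223/8000, 5693/8000, 271/2000]
  C: [457/1600, 1099/2000, 1319/8000]

(P^3)[C -> C] = 1319/8000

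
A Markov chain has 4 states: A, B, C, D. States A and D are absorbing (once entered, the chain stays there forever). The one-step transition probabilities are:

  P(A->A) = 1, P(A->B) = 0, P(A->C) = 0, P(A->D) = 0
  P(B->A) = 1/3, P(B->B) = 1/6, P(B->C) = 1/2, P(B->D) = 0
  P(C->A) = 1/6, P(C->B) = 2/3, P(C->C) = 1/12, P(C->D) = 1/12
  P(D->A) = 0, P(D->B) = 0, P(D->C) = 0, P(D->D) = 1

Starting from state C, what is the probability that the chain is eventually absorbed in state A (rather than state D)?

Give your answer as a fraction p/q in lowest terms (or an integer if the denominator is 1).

Answer: 26/31

Derivation:
Let a_i = P(absorbed in A | start in state i).
Boundary conditions: a_A = 1, a_D = 0.
For each transient state i, a_i = sum_j P(i->j) * a_j:
  a_B = 1/3*a_A + 1/6*a_B + 1/2*a_C + 0*a_D
  a_C = 1/6*a_A + 2/3*a_B + 1/12*a_C + 1/12*a_D

Substituting a_A = 1 and a_D = 0, rearrange to (I - Q) a = r where r[i] = P(i -> A):
  [5/6, -1/2] . (a_B, a_C) = 1/3
  [-2/3, 11/12] . (a_B, a_C) = 1/6

Solving yields:
  a_B = 28/31
  a_C = 26/31

Starting state is C, so the absorption probability is a_C = 26/31.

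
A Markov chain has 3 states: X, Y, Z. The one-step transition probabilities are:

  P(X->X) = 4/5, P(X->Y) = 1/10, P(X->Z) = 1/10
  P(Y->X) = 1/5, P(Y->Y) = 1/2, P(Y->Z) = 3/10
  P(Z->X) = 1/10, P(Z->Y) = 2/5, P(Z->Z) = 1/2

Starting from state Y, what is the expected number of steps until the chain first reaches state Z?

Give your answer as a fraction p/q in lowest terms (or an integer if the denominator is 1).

Answer: 5

Derivation:
Let h_i = expected steps to first reach Z from state i.
Boundary: h_Z = 0.
First-step equations for the other states:
  h_X = 1 + 4/5*h_X + 1/10*h_Y + 1/10*h_Z
  h_Y = 1 + 1/5*h_X + 1/2*h_Y + 3/10*h_Z

Substituting h_Z = 0 and rearranging gives the linear system (I - Q) h = 1:
  [1/5, -1/10] . (h_X, h_Y) = 1
  [-1/5, 1/2] . (h_X, h_Y) = 1

Solving yields:
  h_X = 15/2
  h_Y = 5

Starting state is Y, so the expected hitting time is h_Y = 5.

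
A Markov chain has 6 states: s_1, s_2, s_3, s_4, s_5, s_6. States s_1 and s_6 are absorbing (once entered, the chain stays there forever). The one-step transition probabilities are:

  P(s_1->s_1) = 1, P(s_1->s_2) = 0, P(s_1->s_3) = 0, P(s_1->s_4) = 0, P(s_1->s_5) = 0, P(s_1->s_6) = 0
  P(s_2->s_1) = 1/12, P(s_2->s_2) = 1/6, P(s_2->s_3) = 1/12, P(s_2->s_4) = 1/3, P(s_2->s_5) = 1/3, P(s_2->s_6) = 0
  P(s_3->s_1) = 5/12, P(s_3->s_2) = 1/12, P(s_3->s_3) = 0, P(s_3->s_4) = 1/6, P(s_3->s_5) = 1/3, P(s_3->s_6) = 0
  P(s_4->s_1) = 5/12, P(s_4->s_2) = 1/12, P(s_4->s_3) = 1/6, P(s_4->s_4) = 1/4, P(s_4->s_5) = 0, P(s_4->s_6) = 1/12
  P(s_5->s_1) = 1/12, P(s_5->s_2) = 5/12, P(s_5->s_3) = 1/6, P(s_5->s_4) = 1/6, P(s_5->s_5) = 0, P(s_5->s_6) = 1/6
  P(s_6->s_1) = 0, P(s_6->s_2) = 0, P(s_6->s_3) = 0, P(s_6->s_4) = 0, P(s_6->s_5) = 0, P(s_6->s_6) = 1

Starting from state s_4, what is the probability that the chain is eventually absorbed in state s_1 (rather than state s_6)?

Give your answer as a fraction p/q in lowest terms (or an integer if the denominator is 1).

Answer: 171/205

Derivation:
Let a_i = P(absorbed in s_1 | start in state i).
Boundary conditions: a_s_1 = 1, a_s_6 = 0.
For each transient state i, a_i = sum_j P(i->j) * a_j:
  a_s_2 = 1/12*a_s_1 + 1/6*a_s_2 + 1/12*a_s_3 + 1/3*a_s_4 + 1/3*a_s_5 + 0*a_s_6
  a_s_3 = 5/12*a_s_1 + 1/12*a_s_2 + 0*a_s_3 + 1/6*a_s_4 + 1/3*a_s_5 + 0*a_s_6
  a_s_4 = 5/12*a_s_1 + 1/12*a_s_2 + 1/6*a_s_3 + 1/4*a_s_4 + 0*a_s_5 + 1/12*a_s_6
  a_s_5 = 1/12*a_s_1 + 5/12*a_s_2 + 1/6*a_s_3 + 1/6*a_s_4 + 0*a_s_5 + 1/6*a_s_6

Substituting a_s_1 = 1 and a_s_6 = 0, rearrange to (I - Q) a = r where r[i] = P(i -> s_1):
  [5/6, -1/12, -1/3, -1/3] . (a_s_2, a_s_3, a_s_4, a_s_5) = 1/12
  [-1/12, 1, -1/6, -1/3] . (a_s_2, a_s_3, a_s_4, a_s_5) = 5/12
  [-1/12, -1/6, 3/4, 0] . (a_s_2, a_s_3, a_s_4, a_s_5) = 5/12
  [-5/12, -1/6, -1/6, 1] . (a_s_2, a_s_3, a_s_4, a_s_5) = 1/12

Solving yields:
  a_s_2 = 818/1025
  a_s_3 = 876/1025
  a_s_4 = 171/205
  a_s_5 = 2859/4100

Starting state is s_4, so the absorption probability is a_s_4 = 171/205.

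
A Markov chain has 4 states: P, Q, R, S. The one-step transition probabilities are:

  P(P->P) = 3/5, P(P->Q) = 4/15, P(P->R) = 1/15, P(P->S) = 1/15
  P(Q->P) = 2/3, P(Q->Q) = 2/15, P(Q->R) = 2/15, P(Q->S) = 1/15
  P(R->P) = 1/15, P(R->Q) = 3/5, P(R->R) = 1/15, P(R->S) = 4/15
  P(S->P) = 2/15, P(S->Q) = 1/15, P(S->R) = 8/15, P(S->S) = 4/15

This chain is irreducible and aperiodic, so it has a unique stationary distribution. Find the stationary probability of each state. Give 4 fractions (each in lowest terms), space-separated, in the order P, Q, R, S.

The stationary distribution satisfies pi = pi * P, i.e.:
  pi_P = 3/5*pi_P + 2/3*pi_Q + 1/15*pi_R + 2/15*pi_S
  pi_Q = 4/15*pi_P + 2/15*pi_Q + 3/5*pi_R + 1/15*pi_S
  pi_R = 1/15*pi_P + 2/15*pi_Q + 1/15*pi_R + 8/15*pi_S
  pi_S = 1/15*pi_P + 1/15*pi_Q + 4/15*pi_R + 4/15*pi_S
with normalization: pi_P + pi_Q + pi_R + pi_S = 1.

Using the first 3 balance equations plus normalization, the linear system A*pi = b is:
  [-2/5, 2/3, 1/15, 2/15] . pi = 0
  [4/15, -13/15, 3/5, 1/15] . pi = 0
  [1/15, 2/15, -14/15, 8/15] . pi = 0
  [1, 1, 1, 1] . pi = 1

Solving yields:
  pi_P = 647/1326
  pi_Q = 677/2652
  pi_R = 92/663
  pi_S = 313/2652

Verification (pi * P):
  647/1326*3/5 + 677/2652*2/3 + 92/663*1/15 + 313/2652*2/15 = 647/1326 = pi_P  (ok)
  647/1326*4/15 + 677/2652*2/15 + 92/663*3/5 + 313/2652*1/15 = 677/2652 = pi_Q  (ok)
  647/1326*1/15 + 677/2652*2/15 + 92/663*1/15 + 313/2652*8/15 = 92/663 = pi_R  (ok)
  647/1326*1/15 + 677/2652*1/15 + 92/663*4/15 + 313/2652*4/15 = 313/2652 = pi_S  (ok)

Answer: 647/1326 677/2652 92/663 313/2652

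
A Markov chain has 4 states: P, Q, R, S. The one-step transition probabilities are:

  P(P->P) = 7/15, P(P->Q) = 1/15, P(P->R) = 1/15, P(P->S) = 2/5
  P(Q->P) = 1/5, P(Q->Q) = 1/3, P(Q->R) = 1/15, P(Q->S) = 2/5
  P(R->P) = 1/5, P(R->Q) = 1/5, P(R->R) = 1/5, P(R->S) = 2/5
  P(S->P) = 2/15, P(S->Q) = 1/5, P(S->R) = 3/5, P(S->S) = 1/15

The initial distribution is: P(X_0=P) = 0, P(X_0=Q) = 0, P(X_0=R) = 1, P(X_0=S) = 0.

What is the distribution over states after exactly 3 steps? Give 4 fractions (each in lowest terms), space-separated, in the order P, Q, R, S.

Answer: 91/375 221/1125 281/1125 14/45

Derivation:
Propagating the distribution step by step (d_{t+1} = d_t * P):
d_0 = (P=0, Q=0, R=1, S=0)
  d_1[P] = 0*7/15 + 0*1/5 + 1*1/5 + 0*2/15 = 1/5
  d_1[Q] = 0*1/15 + 0*1/3 + 1*1/5 + 0*1/5 = 1/5
  d_1[R] = 0*1/15 + 0*1/15 + 1*1/5 + 0*3/5 = 1/5
  d_1[S] = 0*2/5 + 0*2/5 + 1*2/5 + 0*1/15 = 2/5
d_1 = (P=1/5, Q=1/5, R=1/5, S=2/5)
  d_2[P] = 1/5*7/15 + 1/5*1/5 + 1/5*1/5 + 2/5*2/15 = 17/75
  d_2[Q] = 1/5*1/15 + 1/5*1/3 + 1/5*1/5 + 2/5*1/5 = 1/5
  d_2[R] = 1/5*1/15 + 1/5*1/15 + 1/5*1/5 + 2/5*3/5 = 23/75
  d_2[S] = 1/5*2/5 + 1/5*2/5 + 1/5*2/5 + 2/5*1/15 = 4/15
d_2 = (P=17/75, Q=1/5, R=23/75, S=4/15)
  d_3[P] = 17/75*7/15 + 1/5*1/5 + 23/75*1/5 + 4/15*2/15 = 91/375
  d_3[Q] = 17/75*1/15 + 1/5*1/3 + 23/75*1/5 + 4/15*1/5 = 221/1125
  d_3[R] = 17/75*1/15 + 1/5*1/15 + 23/75*1/5 + 4/15*3/5 = 281/1125
  d_3[S] = 17/75*2/5 + 1/5*2/5 + 23/75*2/5 + 4/15*1/15 = 14/45
d_3 = (P=91/375, Q=221/1125, R=281/1125, S=14/45)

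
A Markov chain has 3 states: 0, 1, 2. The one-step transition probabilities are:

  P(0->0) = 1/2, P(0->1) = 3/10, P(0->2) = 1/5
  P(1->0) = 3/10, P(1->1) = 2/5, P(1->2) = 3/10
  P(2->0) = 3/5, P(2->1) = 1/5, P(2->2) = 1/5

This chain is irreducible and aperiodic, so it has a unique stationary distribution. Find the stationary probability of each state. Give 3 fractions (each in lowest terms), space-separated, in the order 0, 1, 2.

The stationary distribution satisfies pi = pi * P, i.e.:
  pi_0 = 1/2*pi_0 + 3/10*pi_1 + 3/5*pi_2
  pi_1 = 3/10*pi_0 + 2/5*pi_1 + 1/5*pi_2
  pi_2 = 1/5*pi_0 + 3/10*pi_1 + 1/5*pi_2
with normalization: pi_0 + pi_1 + pi_2 = 1.

Using the first 2 balance equations plus normalization, the linear system A*pi = b is:
  [-1/2, 3/10, 3/5] . pi = 0
  [3/10, -3/5, 1/5] . pi = 0
  [1, 1, 1] . pi = 1

Solving yields:
  pi_0 = 6/13
  pi_1 = 4/13
  pi_2 = 3/13

Verification (pi * P):
  6/13*1/2 + 4/13*3/10 + 3/13*3/5 = 6/13 = pi_0  (ok)
  6/13*3/10 + 4/13*2/5 + 3/13*1/5 = 4/13 = pi_1  (ok)
  6/13*1/5 + 4/13*3/10 + 3/13*1/5 = 3/13 = pi_2  (ok)

Answer: 6/13 4/13 3/13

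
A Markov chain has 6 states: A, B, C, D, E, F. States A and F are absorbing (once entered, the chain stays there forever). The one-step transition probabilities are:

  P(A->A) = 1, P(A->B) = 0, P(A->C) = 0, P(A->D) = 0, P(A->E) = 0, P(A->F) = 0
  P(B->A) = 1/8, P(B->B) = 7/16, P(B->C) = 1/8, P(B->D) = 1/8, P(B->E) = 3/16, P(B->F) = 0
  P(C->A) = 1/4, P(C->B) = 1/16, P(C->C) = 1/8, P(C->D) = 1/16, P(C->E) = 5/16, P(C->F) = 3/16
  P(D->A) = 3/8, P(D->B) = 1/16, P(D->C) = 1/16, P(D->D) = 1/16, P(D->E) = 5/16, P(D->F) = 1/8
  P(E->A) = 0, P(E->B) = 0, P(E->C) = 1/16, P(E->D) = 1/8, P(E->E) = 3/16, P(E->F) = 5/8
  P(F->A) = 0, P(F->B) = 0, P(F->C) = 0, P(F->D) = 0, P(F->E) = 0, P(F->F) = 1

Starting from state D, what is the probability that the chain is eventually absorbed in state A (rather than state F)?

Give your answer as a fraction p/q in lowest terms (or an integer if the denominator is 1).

Let a_i = P(absorbed in A | start in state i).
Boundary conditions: a_A = 1, a_F = 0.
For each transient state i, a_i = sum_j P(i->j) * a_j:
  a_B = 1/8*a_A + 7/16*a_B + 1/8*a_C + 1/8*a_D + 3/16*a_E + 0*a_F
  a_C = 1/4*a_A + 1/16*a_B + 1/8*a_C + 1/16*a_D + 5/16*a_E + 3/16*a_F
  a_D = 3/8*a_A + 1/16*a_B + 1/16*a_C + 1/16*a_D + 5/16*a_E + 1/8*a_F
  a_E = 0*a_A + 0*a_B + 1/16*a_C + 1/8*a_D + 3/16*a_E + 5/8*a_F

Substituting a_A = 1 and a_F = 0, rearrange to (I - Q) a = r where r[i] = P(i -> A):
  [9/16, -1/8, -1/8, -3/16] . (a_B, a_C, a_D, a_E) = 1/8
  [-1/16, 7/8, -1/16, -5/16] . (a_B, a_C, a_D, a_E) = 1/4
  [-1/16, -1/16, 15/16, -5/16] . (a_B, a_C, a_D, a_E) = 3/8
  [0, -1/16, -1/8, 13/16] . (a_B, a_C, a_D, a_E) = 0

Solving yields:
  a_B = 884/1949
  a_C = 762/1949
  a_D = 958/1949
  a_E = 206/1949

Starting state is D, so the absorption probability is a_D = 958/1949.

Answer: 958/1949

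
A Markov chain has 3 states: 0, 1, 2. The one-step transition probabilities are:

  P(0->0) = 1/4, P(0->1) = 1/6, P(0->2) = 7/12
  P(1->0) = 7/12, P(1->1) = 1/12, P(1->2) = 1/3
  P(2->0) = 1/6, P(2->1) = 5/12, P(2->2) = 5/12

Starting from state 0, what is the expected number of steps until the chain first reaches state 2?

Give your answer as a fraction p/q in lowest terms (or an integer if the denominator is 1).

Answer: 156/85

Derivation:
Let h_i = expected steps to first reach 2 from state i.
Boundary: h_2 = 0.
First-step equations for the other states:
  h_0 = 1 + 1/4*h_0 + 1/6*h_1 + 7/12*h_2
  h_1 = 1 + 7/12*h_0 + 1/12*h_1 + 1/3*h_2

Substituting h_2 = 0 and rearranging gives the linear system (I - Q) h = 1:
  [3/4, -1/6] . (h_0, h_1) = 1
  [-7/12, 11/12] . (h_0, h_1) = 1

Solving yields:
  h_0 = 156/85
  h_1 = 192/85

Starting state is 0, so the expected hitting time is h_0 = 156/85.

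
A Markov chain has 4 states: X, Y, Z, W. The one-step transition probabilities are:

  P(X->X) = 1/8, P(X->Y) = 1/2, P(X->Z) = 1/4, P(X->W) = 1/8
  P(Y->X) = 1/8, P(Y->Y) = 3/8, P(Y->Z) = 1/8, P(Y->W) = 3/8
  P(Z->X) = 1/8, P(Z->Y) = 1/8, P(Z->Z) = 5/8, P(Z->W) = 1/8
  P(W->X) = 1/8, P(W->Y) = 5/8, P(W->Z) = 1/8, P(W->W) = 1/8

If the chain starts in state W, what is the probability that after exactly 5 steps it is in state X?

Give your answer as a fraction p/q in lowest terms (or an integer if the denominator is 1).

Answer: 1/8

Derivation:
Computing P^5 by repeated multiplication:
P^1 =
  X: [1/8, 1/2, 1/4, 1/8]
  Y: [1/8, 3/8, 1/8, 3/8]
  Z: [1/8, 1/8, 5/8, 1/8]
  W: [1/8, 5/8, 1/8, 1/8]
P^2 =
  X: [1/8, 23/64, 17/64, 1/4]
  Y: [1/8, 29/64, 13/64, 7/32]
  Z: [1/8, 17/64, 29/64, 5/32]
  W: [1/8, 25/64, 13/64, 9/32]
P^3 =
  X: [1/8, 99/256, 35/128, 55/256]
  Y: [1/8, 101/256, 31/128, 61/256]
  Z: [1/8, 81/256, 47/128, 49/256]
  W: [1/8, 105/256, 31/128, 57/256]
P^4 =
  X: [1/8, 385/1024, 71/256, 227/1024]
  Y: [1/8, 399/1024, 67/256, 229/1024]
  Z: [1/8, 355/1024, 83/256, 209/1024]
  W: [1/8, 395/1024, 67/256, 233/1024]
P^5 =
  X: [1/8, 1543/4096, 143/512, 897/4096]
  Y: [1/8, 1561/4096, 139/512, 911/4096]
  Z: [1/8, 1477/4096, 155/512, 867/4096]
  W: [1/8, 1565/4096, 139/512, 907/4096]

(P^5)[W -> X] = 1/8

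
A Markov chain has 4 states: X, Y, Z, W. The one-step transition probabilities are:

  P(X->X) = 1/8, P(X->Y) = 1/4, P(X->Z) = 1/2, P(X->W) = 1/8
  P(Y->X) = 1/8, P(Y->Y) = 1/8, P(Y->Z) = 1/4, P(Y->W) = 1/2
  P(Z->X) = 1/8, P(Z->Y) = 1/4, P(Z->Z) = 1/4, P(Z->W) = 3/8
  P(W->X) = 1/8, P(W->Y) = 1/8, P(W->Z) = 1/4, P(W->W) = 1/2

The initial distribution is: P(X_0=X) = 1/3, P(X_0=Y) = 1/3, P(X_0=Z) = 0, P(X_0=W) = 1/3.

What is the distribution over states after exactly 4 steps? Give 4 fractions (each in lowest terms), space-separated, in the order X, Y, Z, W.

Answer: 1/8 45/256 9/32 107/256

Derivation:
Propagating the distribution step by step (d_{t+1} = d_t * P):
d_0 = (X=1/3, Y=1/3, Z=0, W=1/3)
  d_1[X] = 1/3*1/8 + 1/3*1/8 + 0*1/8 + 1/3*1/8 = 1/8
  d_1[Y] = 1/3*1/4 + 1/3*1/8 + 0*1/4 + 1/3*1/8 = 1/6
  d_1[Z] = 1/3*1/2 + 1/3*1/4 + 0*1/4 + 1/3*1/4 = 1/3
  d_1[W] = 1/3*1/8 + 1/3*1/2 + 0*3/8 + 1/3*1/2 = 3/8
d_1 = (X=1/8, Y=1/6, Z=1/3, W=3/8)
  d_2[X] = 1/8*1/8 + 1/6*1/8 + 1/3*1/8 + 3/8*1/8 = 1/8
  d_2[Y] = 1/8*1/4 + 1/6*1/8 + 1/3*1/4 + 3/8*1/8 = 35/192
  d_2[Z] = 1/8*1/2 + 1/6*1/4 + 1/3*1/4 + 3/8*1/4 = 9/32
  d_2[W] = 1/8*1/8 + 1/6*1/2 + 1/3*3/8 + 3/8*1/2 = 79/192
d_2 = (X=1/8, Y=35/192, Z=9/32, W=79/192)
  d_3[X] = 1/8*1/8 + 35/192*1/8 + 9/32*1/8 + 79/192*1/8 = 1/8
  d_3[Y] = 1/8*1/4 + 35/192*1/8 + 9/32*1/4 + 79/192*1/8 = 45/256
  d_3[Z] = 1/8*1/2 + 35/192*1/4 + 9/32*1/4 + 79/192*1/4 = 9/32
  d_3[W] = 1/8*1/8 + 35/192*1/2 + 9/32*3/8 + 79/192*1/2 = 107/256
d_3 = (X=1/8, Y=45/256, Z=9/32, W=107/256)
  d_4[X] = 1/8*1/8 + 45/256*1/8 + 9/32*1/8 + 107/256*1/8 = 1/8
  d_4[Y] = 1/8*1/4 + 45/256*1/8 + 9/32*1/4 + 107/256*1/8 = 45/256
  d_4[Z] = 1/8*1/2 + 45/256*1/4 + 9/32*1/4 + 107/256*1/4 = 9/32
  d_4[W] = 1/8*1/8 + 45/256*1/2 + 9/32*3/8 + 107/256*1/2 = 107/256
d_4 = (X=1/8, Y=45/256, Z=9/32, W=107/256)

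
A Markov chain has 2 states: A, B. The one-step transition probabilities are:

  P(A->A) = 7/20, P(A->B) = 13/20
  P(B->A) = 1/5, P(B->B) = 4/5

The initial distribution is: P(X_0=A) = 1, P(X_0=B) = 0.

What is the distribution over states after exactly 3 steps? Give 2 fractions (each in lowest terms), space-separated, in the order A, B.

Propagating the distribution step by step (d_{t+1} = d_t * P):
d_0 = (A=1, B=0)
  d_1[A] = 1*7/20 + 0*1/5 = 7/20
  d_1[B] = 1*13/20 + 0*4/5 = 13/20
d_1 = (A=7/20, B=13/20)
  d_2[A] = 7/20*7/20 + 13/20*1/5 = 101/400
  d_2[B] = 7/20*13/20 + 13/20*4/5 = 299/400
d_2 = (A=101/400, B=299/400)
  d_3[A] = 101/400*7/20 + 299/400*1/5 = 1903/8000
  d_3[B] = 101/400*13/20 + 299/400*4/5 = 6097/8000
d_3 = (A=1903/8000, B=6097/8000)

Answer: 1903/8000 6097/8000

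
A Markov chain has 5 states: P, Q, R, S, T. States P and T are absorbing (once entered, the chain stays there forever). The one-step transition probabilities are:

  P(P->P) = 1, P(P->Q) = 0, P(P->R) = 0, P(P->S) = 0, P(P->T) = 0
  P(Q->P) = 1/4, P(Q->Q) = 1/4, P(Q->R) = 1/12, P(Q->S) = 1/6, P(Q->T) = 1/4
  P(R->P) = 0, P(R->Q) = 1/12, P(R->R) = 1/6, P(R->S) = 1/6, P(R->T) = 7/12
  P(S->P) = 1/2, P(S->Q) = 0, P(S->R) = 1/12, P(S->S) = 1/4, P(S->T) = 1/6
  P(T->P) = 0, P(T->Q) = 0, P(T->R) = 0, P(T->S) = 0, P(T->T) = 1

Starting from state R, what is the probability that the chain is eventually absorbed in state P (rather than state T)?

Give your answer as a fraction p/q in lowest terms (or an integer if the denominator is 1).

Answer: 147/781

Derivation:
Let a_i = P(absorbed in P | start in state i).
Boundary conditions: a_P = 1, a_T = 0.
For each transient state i, a_i = sum_j P(i->j) * a_j:
  a_Q = 1/4*a_P + 1/4*a_Q + 1/12*a_R + 1/6*a_S + 1/4*a_T
  a_R = 0*a_P + 1/12*a_Q + 1/6*a_R + 1/6*a_S + 7/12*a_T
  a_S = 1/2*a_P + 0*a_Q + 1/12*a_R + 1/4*a_S + 1/6*a_T

Substituting a_P = 1 and a_T = 0, rearrange to (I - Q) a = r where r[i] = P(i -> P):
  [3/4, -1/12, -1/6] . (a_Q, a_R, a_S) = 1/4
  [-1/12, 5/6, -1/6] . (a_Q, a_R, a_S) = 0
  [0, -1/12, 3/4] . (a_Q, a_R, a_S) = 1/2

Solving yields:
  a_Q = 36/71
  a_R = 147/781
  a_S = 537/781

Starting state is R, so the absorption probability is a_R = 147/781.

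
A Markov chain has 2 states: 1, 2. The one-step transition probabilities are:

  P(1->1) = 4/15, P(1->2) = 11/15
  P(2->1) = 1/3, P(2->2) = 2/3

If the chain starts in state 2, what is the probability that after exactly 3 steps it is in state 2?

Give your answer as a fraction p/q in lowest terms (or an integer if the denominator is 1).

Answer: 464/675

Derivation:
Computing P^3 by repeated multiplication:
P^1 =
  1: [4/15, 11/15]
  2: [1/3, 2/3]
P^2 =
  1: [71/225, 154/225]
  2: [14/45, 31/45]
P^3 =
  1: [1054/3375, 2321/3375]
  2: [211/675, 464/675]

(P^3)[2 -> 2] = 464/675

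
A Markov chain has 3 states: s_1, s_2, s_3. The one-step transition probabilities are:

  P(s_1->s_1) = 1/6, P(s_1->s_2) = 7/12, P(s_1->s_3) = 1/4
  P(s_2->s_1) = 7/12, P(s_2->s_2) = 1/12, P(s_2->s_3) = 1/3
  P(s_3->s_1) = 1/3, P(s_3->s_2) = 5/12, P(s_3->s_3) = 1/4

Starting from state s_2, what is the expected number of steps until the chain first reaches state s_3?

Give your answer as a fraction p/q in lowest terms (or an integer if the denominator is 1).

Answer: 204/61

Derivation:
Let h_i = expected steps to first reach s_3 from state i.
Boundary: h_s_3 = 0.
First-step equations for the other states:
  h_s_1 = 1 + 1/6*h_s_1 + 7/12*h_s_2 + 1/4*h_s_3
  h_s_2 = 1 + 7/12*h_s_1 + 1/12*h_s_2 + 1/3*h_s_3

Substituting h_s_3 = 0 and rearranging gives the linear system (I - Q) h = 1:
  [5/6, -7/12] . (h_s_1, h_s_2) = 1
  [-7/12, 11/12] . (h_s_1, h_s_2) = 1

Solving yields:
  h_s_1 = 216/61
  h_s_2 = 204/61

Starting state is s_2, so the expected hitting time is h_s_2 = 204/61.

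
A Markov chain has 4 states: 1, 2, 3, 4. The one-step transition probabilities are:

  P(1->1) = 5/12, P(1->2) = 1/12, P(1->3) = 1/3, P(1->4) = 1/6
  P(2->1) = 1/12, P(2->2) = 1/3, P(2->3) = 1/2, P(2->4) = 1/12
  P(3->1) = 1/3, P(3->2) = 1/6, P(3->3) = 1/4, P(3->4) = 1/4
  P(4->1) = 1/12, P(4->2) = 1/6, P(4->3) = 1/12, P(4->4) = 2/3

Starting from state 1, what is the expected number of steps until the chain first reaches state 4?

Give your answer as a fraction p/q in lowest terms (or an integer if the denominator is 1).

Answer: 1380/251

Derivation:
Let h_i = expected steps to first reach 4 from state i.
Boundary: h_4 = 0.
First-step equations for the other states:
  h_1 = 1 + 5/12*h_1 + 1/12*h_2 + 1/3*h_3 + 1/6*h_4
  h_2 = 1 + 1/12*h_1 + 1/3*h_2 + 1/2*h_3 + 1/12*h_4
  h_3 = 1 + 1/3*h_1 + 1/6*h_2 + 1/4*h_3 + 1/4*h_4

Substituting h_4 = 0 and rearranging gives the linear system (I - Q) h = 1:
  [7/12, -1/12, -1/3] . (h_1, h_2, h_3) = 1
  [-1/12, 2/3, -1/2] . (h_1, h_2, h_3) = 1
  [-1/3, -1/6, 3/4] . (h_1, h_2, h_3) = 1

Solving yields:
  h_1 = 1380/251
  h_2 = 1512/251
  h_3 = 1284/251

Starting state is 1, so the expected hitting time is h_1 = 1380/251.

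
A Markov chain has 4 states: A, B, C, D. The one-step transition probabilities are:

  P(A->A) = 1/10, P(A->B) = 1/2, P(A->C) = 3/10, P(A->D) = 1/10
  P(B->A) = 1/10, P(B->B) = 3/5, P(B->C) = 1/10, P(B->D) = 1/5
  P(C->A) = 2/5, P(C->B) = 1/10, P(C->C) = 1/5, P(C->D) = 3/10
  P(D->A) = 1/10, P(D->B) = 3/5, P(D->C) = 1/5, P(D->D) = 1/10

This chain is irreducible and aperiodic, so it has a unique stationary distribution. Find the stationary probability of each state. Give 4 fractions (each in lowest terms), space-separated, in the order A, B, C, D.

The stationary distribution satisfies pi = pi * P, i.e.:
  pi_A = 1/10*pi_A + 1/10*pi_B + 2/5*pi_C + 1/10*pi_D
  pi_B = 1/2*pi_A + 3/5*pi_B + 1/10*pi_C + 3/5*pi_D
  pi_C = 3/10*pi_A + 1/10*pi_B + 1/5*pi_C + 1/5*pi_D
  pi_D = 1/10*pi_A + 1/5*pi_B + 3/10*pi_C + 1/10*pi_D
with normalization: pi_A + pi_B + pi_C + pi_D = 1.

Using the first 3 balance equations plus normalization, the linear system A*pi = b is:
  [-9/10, 1/10, 2/5, 1/10] . pi = 0
  [1/2, -2/5, 1/10, 3/5] . pi = 0
  [3/10, 1/10, -4/5, 1/5] . pi = 0
  [1, 1, 1, 1] . pi = 1

Solving yields:
  pi_A = 137/917
  pi_B = 461/917
  pi_C = 151/917
  pi_D = 24/131

Verification (pi * P):
  137/917*1/10 + 461/917*1/10 + 151/917*2/5 + 24/131*1/10 = 137/917 = pi_A  (ok)
  137/917*1/2 + 461/917*3/5 + 151/917*1/10 + 24/131*3/5 = 461/917 = pi_B  (ok)
  137/917*3/10 + 461/917*1/10 + 151/917*1/5 + 24/131*1/5 = 151/917 = pi_C  (ok)
  137/917*1/10 + 461/917*1/5 + 151/917*3/10 + 24/131*1/10 = 24/131 = pi_D  (ok)

Answer: 137/917 461/917 151/917 24/131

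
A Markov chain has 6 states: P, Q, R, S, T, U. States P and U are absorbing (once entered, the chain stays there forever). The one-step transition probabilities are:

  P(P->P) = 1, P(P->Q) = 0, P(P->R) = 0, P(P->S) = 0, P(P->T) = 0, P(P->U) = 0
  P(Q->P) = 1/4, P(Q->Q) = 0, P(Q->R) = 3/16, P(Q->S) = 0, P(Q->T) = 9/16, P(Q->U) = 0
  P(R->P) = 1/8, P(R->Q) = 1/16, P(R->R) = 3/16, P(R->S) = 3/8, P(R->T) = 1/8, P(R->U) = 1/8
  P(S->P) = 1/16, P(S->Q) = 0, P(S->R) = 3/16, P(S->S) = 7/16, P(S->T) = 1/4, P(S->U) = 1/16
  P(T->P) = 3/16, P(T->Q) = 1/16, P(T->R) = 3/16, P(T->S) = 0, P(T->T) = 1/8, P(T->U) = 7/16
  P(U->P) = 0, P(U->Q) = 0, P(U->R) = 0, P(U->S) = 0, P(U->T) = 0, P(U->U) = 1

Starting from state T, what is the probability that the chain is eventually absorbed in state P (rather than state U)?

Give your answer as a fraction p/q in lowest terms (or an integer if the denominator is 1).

Let a_i = P(absorbed in P | start in state i).
Boundary conditions: a_P = 1, a_U = 0.
For each transient state i, a_i = sum_j P(i->j) * a_j:
  a_Q = 1/4*a_P + 0*a_Q + 3/16*a_R + 0*a_S + 9/16*a_T + 0*a_U
  a_R = 1/8*a_P + 1/16*a_Q + 3/16*a_R + 3/8*a_S + 1/8*a_T + 1/8*a_U
  a_S = 1/16*a_P + 0*a_Q + 3/16*a_R + 7/16*a_S + 1/4*a_T + 1/16*a_U
  a_T = 3/16*a_P + 1/16*a_Q + 3/16*a_R + 0*a_S + 1/8*a_T + 7/16*a_U

Substituting a_P = 1 and a_U = 0, rearrange to (I - Q) a = r where r[i] = P(i -> P):
  [1, -3/16, 0, -9/16] . (a_Q, a_R, a_S, a_T) = 1/4
  [-1/16, 13/16, -3/8, -1/8] . (a_Q, a_R, a_S, a_T) = 1/8
  [0, -3/16, 9/16, -1/4] . (a_Q, a_R, a_S, a_T) = 1/16
  [-1/16, -3/16, 0, 7/8] . (a_Q, a_R, a_S, a_T) = 3/16

Solving yields:
  a_Q = 361/686
  a_R = 899/2058
  a_S = 2533/6174
  a_T = 237/686

Starting state is T, so the absorption probability is a_T = 237/686.

Answer: 237/686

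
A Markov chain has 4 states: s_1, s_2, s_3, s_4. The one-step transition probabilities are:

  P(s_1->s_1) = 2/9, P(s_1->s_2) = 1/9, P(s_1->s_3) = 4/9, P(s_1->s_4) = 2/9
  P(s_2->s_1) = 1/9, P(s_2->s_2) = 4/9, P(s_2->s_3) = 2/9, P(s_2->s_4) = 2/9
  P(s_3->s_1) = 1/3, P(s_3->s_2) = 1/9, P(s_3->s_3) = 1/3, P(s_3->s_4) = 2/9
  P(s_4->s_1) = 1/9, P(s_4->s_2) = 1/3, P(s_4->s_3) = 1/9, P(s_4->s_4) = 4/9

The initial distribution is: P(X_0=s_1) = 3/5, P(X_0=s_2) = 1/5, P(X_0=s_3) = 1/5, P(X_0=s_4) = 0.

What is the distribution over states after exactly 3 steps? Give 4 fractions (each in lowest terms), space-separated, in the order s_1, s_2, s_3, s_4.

Propagating the distribution step by step (d_{t+1} = d_t * P):
d_0 = (s_1=3/5, s_2=1/5, s_3=1/5, s_4=0)
  d_1[s_1] = 3/5*2/9 + 1/5*1/9 + 1/5*1/3 + 0*1/9 = 2/9
  d_1[s_2] = 3/5*1/9 + 1/5*4/9 + 1/5*1/9 + 0*1/3 = 8/45
  d_1[s_3] = 3/5*4/9 + 1/5*2/9 + 1/5*1/3 + 0*1/9 = 17/45
  d_1[s_4] = 3/5*2/9 + 1/5*2/9 + 1/5*2/9 + 0*4/9 = 2/9
d_1 = (s_1=2/9, s_2=8/45, s_3=17/45, s_4=2/9)
  d_2[s_1] = 2/9*2/9 + 8/45*1/9 + 17/45*1/3 + 2/9*1/9 = 89/405
  d_2[s_2] = 2/9*1/9 + 8/45*4/9 + 17/45*1/9 + 2/9*1/3 = 89/405
  d_2[s_3] = 2/9*4/9 + 8/45*2/9 + 17/45*1/3 + 2/9*1/9 = 13/45
  d_2[s_4] = 2/9*2/9 + 8/45*2/9 + 17/45*2/9 + 2/9*4/9 = 22/81
d_2 = (s_1=89/405, s_2=89/405, s_3=13/45, s_4=22/81)
  d_3[s_1] = 89/405*2/9 + 89/405*1/9 + 13/45*1/3 + 22/81*1/9 = 728/3645
  d_3[s_2] = 89/405*1/9 + 89/405*4/9 + 13/45*1/9 + 22/81*1/3 = 892/3645
  d_3[s_3] = 89/405*4/9 + 89/405*2/9 + 13/45*1/3 + 22/81*1/9 = 199/729
  d_3[s_4] = 89/405*2/9 + 89/405*2/9 + 13/45*2/9 + 22/81*4/9 = 206/729
d_3 = (s_1=728/3645, s_2=892/3645, s_3=199/729, s_4=206/729)

Answer: 728/3645 892/3645 199/729 206/729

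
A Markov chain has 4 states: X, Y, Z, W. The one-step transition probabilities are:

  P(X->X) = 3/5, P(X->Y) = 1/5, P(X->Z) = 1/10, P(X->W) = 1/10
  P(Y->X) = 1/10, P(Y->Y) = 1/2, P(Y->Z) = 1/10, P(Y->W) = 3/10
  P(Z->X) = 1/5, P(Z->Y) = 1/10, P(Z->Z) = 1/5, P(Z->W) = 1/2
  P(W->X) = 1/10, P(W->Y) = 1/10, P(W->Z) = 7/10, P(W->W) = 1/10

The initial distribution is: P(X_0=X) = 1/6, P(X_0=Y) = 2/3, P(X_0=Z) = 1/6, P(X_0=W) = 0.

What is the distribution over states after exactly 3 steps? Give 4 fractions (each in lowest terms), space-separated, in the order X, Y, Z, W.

Propagating the distribution step by step (d_{t+1} = d_t * P):
d_0 = (X=1/6, Y=2/3, Z=1/6, W=0)
  d_1[X] = 1/6*3/5 + 2/3*1/10 + 1/6*1/5 + 0*1/10 = 1/5
  d_1[Y] = 1/6*1/5 + 2/3*1/2 + 1/6*1/10 + 0*1/10 = 23/60
  d_1[Z] = 1/6*1/10 + 2/3*1/10 + 1/6*1/5 + 0*7/10 = 7/60
  d_1[W] = 1/6*1/10 + 2/3*3/10 + 1/6*1/2 + 0*1/10 = 3/10
d_1 = (X=1/5, Y=23/60, Z=7/60, W=3/10)
  d_2[X] = 1/5*3/5 + 23/60*1/10 + 7/60*1/5 + 3/10*1/10 = 127/600
  d_2[Y] = 1/5*1/5 + 23/60*1/2 + 7/60*1/10 + 3/10*1/10 = 41/150
  d_2[Z] = 1/5*1/10 + 23/60*1/10 + 7/60*1/5 + 3/10*7/10 = 7/24
  d_2[W] = 1/5*1/10 + 23/60*3/10 + 7/60*1/2 + 3/10*1/10 = 67/300
d_2 = (X=127/600, Y=41/150, Z=7/24, W=67/300)
  d_3[X] = 127/600*3/5 + 41/150*1/10 + 7/24*1/5 + 67/300*1/10 = 47/200
  d_3[Y] = 127/600*1/5 + 41/150*1/2 + 7/24*1/10 + 67/300*1/10 = 461/2000
  d_3[Z] = 127/600*1/10 + 41/150*1/10 + 7/24*1/5 + 67/300*7/10 = 1579/6000
  d_3[W] = 127/600*1/10 + 41/150*3/10 + 7/24*1/2 + 67/300*1/10 = 407/1500
d_3 = (X=47/200, Y=461/2000, Z=1579/6000, W=407/1500)

Answer: 47/200 461/2000 1579/6000 407/1500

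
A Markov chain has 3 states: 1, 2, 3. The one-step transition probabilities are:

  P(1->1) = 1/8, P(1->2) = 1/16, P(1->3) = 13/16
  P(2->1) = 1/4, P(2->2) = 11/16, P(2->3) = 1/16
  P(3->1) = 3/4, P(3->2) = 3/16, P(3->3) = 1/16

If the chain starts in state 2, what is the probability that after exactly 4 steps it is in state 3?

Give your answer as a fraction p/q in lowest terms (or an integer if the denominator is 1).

Answer: 41/128

Derivation:
Computing P^4 by repeated multiplication:
P^1 =
  1: [1/8, 1/16, 13/16]
  2: [1/4, 11/16, 1/16]
  3: [3/4, 3/16, 1/16]
P^2 =
  1: [41/64, 13/64, 5/32]
  2: [1/4, 1/2, 1/4]
  3: [3/16, 3/16, 5/8]
P^3 =
  1: [127/512, 107/512, 139/256]
  2: [11/32, 13/32, 1/4]
  3: [69/128, 33/128, 13/64]
P^4 =
  1: [2009/4096, 1069/4096, 509/2048]
  2: [85/256, 89/256, 41/128]
  3: [291/1024, 255/1024, 239/512]

(P^4)[2 -> 3] = 41/128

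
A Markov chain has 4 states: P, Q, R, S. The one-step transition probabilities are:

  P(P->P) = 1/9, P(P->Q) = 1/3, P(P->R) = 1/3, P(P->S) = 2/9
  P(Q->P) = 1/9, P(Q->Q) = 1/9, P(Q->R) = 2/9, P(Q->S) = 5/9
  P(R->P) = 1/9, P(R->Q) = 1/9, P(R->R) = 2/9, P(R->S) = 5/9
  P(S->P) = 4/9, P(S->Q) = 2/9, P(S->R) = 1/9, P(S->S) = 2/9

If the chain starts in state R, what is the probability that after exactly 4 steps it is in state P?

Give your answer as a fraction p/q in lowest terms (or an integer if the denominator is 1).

Computing P^4 by repeated multiplication:
P^1 =
  P: [1/9, 1/3, 1/3, 2/9]
  Q: [1/9, 1/9, 2/9, 5/9]
  R: [1/9, 1/9, 2/9, 5/9]
  S: [4/9, 2/9, 1/9, 2/9]
P^2 =
  P: [5/27, 13/81, 17/81, 4/9]
  Q: [8/27, 16/81, 14/81, 1/3]
  R: [8/27, 16/81, 14/81, 1/3]
  S: [5/27, 19/81, 20/81, 1/3]
P^3 =
  P: [7/27, 49/243, 47/243, 28/81]
  Q: [2/9, 52/243, 53/243, 28/81]
  R: [2/9, 52/243, 53/243, 28/81]
  S: [2/9, 46/243, 50/243, 31/81]
P^4 =
  P: [55/243, 151/729, 155/729, 86/243]
  Q: [55/243, 145/729, 152/729, 89/243]
  R: [55/243, 145/729, 152/729, 89/243]
  S: [58/243, 148/729, 149/729, 86/243]

(P^4)[R -> P] = 55/243

Answer: 55/243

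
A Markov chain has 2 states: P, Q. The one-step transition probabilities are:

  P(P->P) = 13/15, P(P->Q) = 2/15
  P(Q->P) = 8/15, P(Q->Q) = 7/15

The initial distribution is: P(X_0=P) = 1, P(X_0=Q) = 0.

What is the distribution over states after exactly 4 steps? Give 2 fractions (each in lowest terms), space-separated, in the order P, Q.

Answer: 65/81 16/81

Derivation:
Propagating the distribution step by step (d_{t+1} = d_t * P):
d_0 = (P=1, Q=0)
  d_1[P] = 1*13/15 + 0*8/15 = 13/15
  d_1[Q] = 1*2/15 + 0*7/15 = 2/15
d_1 = (P=13/15, Q=2/15)
  d_2[P] = 13/15*13/15 + 2/15*8/15 = 37/45
  d_2[Q] = 13/15*2/15 + 2/15*7/15 = 8/45
d_2 = (P=37/45, Q=8/45)
  d_3[P] = 37/45*13/15 + 8/45*8/15 = 109/135
  d_3[Q] = 37/45*2/15 + 8/45*7/15 = 26/135
d_3 = (P=109/135, Q=26/135)
  d_4[P] = 109/135*13/15 + 26/135*8/15 = 65/81
  d_4[Q] = 109/135*2/15 + 26/135*7/15 = 16/81
d_4 = (P=65/81, Q=16/81)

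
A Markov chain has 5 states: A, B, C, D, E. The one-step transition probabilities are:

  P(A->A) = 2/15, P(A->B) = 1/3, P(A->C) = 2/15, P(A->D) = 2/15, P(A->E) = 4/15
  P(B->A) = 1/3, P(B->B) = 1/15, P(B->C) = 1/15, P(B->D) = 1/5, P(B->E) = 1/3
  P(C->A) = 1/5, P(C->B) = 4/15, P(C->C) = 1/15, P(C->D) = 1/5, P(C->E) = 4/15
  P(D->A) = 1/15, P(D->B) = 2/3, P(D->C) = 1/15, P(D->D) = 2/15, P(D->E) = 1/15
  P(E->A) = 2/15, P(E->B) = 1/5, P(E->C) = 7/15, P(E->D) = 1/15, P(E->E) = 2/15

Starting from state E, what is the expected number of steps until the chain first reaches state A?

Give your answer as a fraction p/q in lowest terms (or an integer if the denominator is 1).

Let h_i = expected steps to first reach A from state i.
Boundary: h_A = 0.
First-step equations for the other states:
  h_B = 1 + 1/3*h_A + 1/15*h_B + 1/15*h_C + 1/5*h_D + 1/3*h_E
  h_C = 1 + 1/5*h_A + 4/15*h_B + 1/15*h_C + 1/5*h_D + 4/15*h_E
  h_D = 1 + 1/15*h_A + 2/3*h_B + 1/15*h_C + 2/15*h_D + 1/15*h_E
  h_E = 1 + 2/15*h_A + 1/5*h_B + 7/15*h_C + 1/15*h_D + 2/15*h_E

Substituting h_A = 0 and rearranging gives the linear system (I - Q) h = 1:
  [14/15, -1/15, -1/5, -1/3] . (h_B, h_C, h_D, h_E) = 1
  [-4/15, 14/15, -1/5, -4/15] . (h_B, h_C, h_D, h_E) = 1
  [-2/3, -1/15, 13/15, -1/15] . (h_B, h_C, h_D, h_E) = 1
  [-1/5, -7/15, -1/15, 13/15] . (h_B, h_C, h_D, h_E) = 1

Solving yields:
  h_B = 16110/3593
  h_C = 18060/3593
  h_D = 19395/3593
  h_E = 19080/3593

Starting state is E, so the expected hitting time is h_E = 19080/3593.

Answer: 19080/3593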